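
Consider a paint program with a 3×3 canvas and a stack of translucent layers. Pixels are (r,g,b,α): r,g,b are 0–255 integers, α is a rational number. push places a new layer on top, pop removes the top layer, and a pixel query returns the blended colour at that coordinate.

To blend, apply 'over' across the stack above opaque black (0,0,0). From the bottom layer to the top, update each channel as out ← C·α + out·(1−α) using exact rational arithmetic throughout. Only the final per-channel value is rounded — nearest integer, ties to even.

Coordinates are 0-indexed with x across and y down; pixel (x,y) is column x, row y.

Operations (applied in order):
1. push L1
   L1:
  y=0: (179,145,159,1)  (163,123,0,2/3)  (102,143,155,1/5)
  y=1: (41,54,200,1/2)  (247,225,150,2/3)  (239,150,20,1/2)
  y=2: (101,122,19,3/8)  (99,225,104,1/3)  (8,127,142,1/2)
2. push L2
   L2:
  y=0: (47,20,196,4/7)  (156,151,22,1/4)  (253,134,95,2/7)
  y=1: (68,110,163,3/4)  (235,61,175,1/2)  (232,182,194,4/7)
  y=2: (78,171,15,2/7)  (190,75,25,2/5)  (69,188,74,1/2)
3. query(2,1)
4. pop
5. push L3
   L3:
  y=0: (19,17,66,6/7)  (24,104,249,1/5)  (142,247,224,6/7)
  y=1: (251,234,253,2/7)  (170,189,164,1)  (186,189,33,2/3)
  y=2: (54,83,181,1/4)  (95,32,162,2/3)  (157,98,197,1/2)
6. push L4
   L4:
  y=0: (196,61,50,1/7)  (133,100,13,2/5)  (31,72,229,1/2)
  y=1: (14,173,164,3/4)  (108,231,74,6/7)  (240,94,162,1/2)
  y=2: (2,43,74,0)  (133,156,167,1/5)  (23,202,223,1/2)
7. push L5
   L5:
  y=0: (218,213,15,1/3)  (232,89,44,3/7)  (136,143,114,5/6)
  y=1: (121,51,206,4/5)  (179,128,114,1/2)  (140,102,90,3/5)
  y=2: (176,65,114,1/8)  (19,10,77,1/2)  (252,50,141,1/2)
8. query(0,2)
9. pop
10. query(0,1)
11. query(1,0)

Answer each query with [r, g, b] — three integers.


query (2,1) [L1,L2] — begin 0,0,0
after L1 α=1/2: [239/2, 75, 10]
after L2 α=4/7: [2573/14, 953/7, 806/7]
rounded: [184, 136, 115]

at x=0,y=2 over L1,L3,L4,L5:
after L1 α=3/8: [303/8, 183/4, 57/8]
after L3 α=1/4: [1341/32, 881/16, 1619/32]
after L4 α=0: [1341/32, 881/16, 1619/32]
after L5 α=1/8: [15019/256, 7207/128, 14981/256]
rounded: [59, 56, 59]

at x=0,y=1 over L1,L3,L4:
+L1 (α=1/2) → [41/2, 27, 100]
+L3 (α=2/7) → [1209/14, 603/7, 1006/7]
+L4 (α=3/4) → [1797/56, 1059/7, 2225/14]
→ [32, 151, 159]

query (1,0) [L1,L3,L4] — begin 0,0,0
after L1 α=2/3: [326/3, 82, 0]
after L3 α=1/5: [1376/15, 432/5, 249/5]
after L4 α=2/5: [2706/25, 2296/25, 877/25]
→ [108, 92, 35]


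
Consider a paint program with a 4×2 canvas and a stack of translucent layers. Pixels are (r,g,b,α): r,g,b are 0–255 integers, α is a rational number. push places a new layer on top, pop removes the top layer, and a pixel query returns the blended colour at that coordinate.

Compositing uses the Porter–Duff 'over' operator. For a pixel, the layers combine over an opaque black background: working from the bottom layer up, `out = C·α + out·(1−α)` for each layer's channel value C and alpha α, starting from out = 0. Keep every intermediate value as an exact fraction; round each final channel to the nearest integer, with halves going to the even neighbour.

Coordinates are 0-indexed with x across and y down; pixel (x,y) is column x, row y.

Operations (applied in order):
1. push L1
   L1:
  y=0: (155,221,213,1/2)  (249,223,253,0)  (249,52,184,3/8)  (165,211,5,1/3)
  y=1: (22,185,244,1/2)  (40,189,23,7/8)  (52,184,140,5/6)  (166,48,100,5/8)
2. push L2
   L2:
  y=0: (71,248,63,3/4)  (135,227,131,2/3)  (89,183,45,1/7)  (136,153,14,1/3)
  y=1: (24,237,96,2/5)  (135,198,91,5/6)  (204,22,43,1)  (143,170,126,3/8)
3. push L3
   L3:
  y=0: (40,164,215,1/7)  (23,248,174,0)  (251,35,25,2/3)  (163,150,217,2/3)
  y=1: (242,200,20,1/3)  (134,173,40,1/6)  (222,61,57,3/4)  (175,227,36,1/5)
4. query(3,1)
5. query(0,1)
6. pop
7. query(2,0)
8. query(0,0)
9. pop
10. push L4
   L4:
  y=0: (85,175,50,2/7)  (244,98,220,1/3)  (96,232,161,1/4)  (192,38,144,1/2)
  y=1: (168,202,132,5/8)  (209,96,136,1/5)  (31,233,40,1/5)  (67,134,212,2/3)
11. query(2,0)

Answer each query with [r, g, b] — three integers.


at x=3,y=1 over L1,L2,L3:
L1 α=5/8: [415/4, 30, 125/2]
L2 α=3/8: [3791/32, 165/2, 1381/16]
L3 α=1/5: [5191/40, 557/5, 305/4]
= [130, 111, 76]

query (0,1) [L1,L2,L3] — begin 0,0,0
L1 α=1/2: [11, 185/2, 122]
L2 α=2/5: [81/5, 1503/10, 558/5]
L3 α=1/3: [1372/15, 2503/15, 1216/15]
→ [91, 167, 81]

query (2,0) [L1,L2] — begin 0,0,0
L1 α=3/8: [747/8, 39/2, 69]
L2 α=1/7: [371/4, 300/7, 459/7]
→ [93, 43, 66]

(0,0) stack=L1,L2; from [0,0,0]:
after L1 α=1/2: [155/2, 221/2, 213/2]
after L2 α=3/4: [581/8, 1709/8, 591/8]
→ [73, 214, 74]

query (2,0) [L1,L4] — begin 0,0,0
after L1 α=3/8: [747/8, 39/2, 69]
after L4 α=1/4: [3009/32, 581/8, 92]
→ [94, 73, 92]


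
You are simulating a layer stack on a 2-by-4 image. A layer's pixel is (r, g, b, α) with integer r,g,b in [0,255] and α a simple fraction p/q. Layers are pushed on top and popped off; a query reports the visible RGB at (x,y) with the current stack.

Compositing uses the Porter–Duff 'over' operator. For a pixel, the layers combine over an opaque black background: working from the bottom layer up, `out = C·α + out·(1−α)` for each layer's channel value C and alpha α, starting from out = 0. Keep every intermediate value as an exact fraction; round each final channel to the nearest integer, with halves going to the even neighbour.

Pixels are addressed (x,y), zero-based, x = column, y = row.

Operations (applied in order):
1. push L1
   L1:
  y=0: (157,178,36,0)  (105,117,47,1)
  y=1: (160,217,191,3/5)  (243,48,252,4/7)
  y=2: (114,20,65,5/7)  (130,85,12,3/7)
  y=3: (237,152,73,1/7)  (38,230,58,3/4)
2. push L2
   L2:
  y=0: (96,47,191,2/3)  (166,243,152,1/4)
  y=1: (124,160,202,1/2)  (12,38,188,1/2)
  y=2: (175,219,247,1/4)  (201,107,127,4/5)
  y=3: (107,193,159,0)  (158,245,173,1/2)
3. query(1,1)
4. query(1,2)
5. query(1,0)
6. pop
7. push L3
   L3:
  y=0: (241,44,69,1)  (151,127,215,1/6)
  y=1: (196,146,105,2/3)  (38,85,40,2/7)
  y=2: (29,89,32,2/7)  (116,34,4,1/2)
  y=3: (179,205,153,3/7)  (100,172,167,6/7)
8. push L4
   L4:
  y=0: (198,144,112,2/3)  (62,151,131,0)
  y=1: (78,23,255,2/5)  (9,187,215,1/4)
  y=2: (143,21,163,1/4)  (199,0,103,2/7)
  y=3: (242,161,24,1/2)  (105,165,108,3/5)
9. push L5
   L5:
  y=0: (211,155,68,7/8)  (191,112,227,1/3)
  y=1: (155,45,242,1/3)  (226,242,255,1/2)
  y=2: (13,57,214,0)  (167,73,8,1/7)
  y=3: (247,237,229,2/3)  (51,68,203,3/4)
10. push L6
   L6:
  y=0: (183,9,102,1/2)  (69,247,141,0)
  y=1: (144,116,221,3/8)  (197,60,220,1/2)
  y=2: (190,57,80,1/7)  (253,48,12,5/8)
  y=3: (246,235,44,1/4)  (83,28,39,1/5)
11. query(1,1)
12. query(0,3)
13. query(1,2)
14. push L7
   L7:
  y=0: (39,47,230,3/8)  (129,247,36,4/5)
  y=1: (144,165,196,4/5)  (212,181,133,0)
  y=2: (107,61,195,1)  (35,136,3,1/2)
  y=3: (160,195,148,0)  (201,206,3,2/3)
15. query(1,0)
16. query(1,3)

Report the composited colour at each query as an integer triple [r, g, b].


query (1,1) [L1,L2] — begin 0,0,0
L1 α=4/7: [972/7, 192/7, 144]
L2 α=1/2: [528/7, 229/7, 166]
= [75, 33, 166]

query (1,2) [L1,L2] — begin 0,0,0
+L1 (α=3/7) → [390/7, 255/7, 36/7]
+L2 (α=4/5) → [6018/35, 3251/35, 3592/35]
rounded: [172, 93, 103]

(1,0) stack=L1,L2; from [0,0,0]:
L1 α=1: [105, 117, 47]
L2 α=1/4: [481/4, 297/2, 293/4]
= [120, 148, 73]

(1,1) stack=L1,L3,L4,L5,L6; from [0,0,0]:
after L1 α=4/7: [972/7, 192/7, 144]
after L3 α=2/7: [5392/49, 2150/49, 800/7]
after L4 α=1/4: [16617/196, 15613/196, 3905/28]
after L5 α=1/2: [60913/392, 63045/392, 11045/56]
after L6 α=1/2: [138137/784, 86565/784, 23365/112]
rounded: [176, 110, 209]

(0,3) stack=L1,L3,L4,L5,L6; from [0,0,0]:
L1 α=1/7: [237/7, 152/7, 73/7]
L3 α=3/7: [4707/49, 4913/49, 3505/49]
L4 α=1/2: [16565/98, 6401/49, 4681/98]
L5 α=2/3: [21659/98, 29627/147, 49565/294]
L6 α=1/4: [89085/392, 20571/98, 53877/392]
rounded: [227, 210, 137]

query (1,2) [L1,L3,L4,L5,L6] — begin 0,0,0
L1 α=3/7: [390/7, 255/7, 36/7]
L3 α=1/2: [601/7, 493/14, 32/7]
L4 α=2/7: [5791/49, 2465/98, 1602/49]
L5 α=1/7: [42929/343, 10972/343, 10004/343]
L6 α=5/8: [281341/1372, 28809/686, 6324/343]
= [205, 42, 18]

at x=1,y=0 over L1,L3,L4,L5,L6,L7:
L1 α=1: [105, 117, 47]
L3 α=1/6: [338/3, 356/3, 75]
L4 α=0: [338/3, 356/3, 75]
L5 α=1/3: [1249/9, 1048/9, 377/3]
L6 α=0: [1249/9, 1048/9, 377/3]
L7 α=4/5: [5893/45, 1988/9, 809/15]
rounded: [131, 221, 54]

at x=1,y=3 over L1,L3,L4,L5,L6,L7:
+L1 (α=3/4) → [57/2, 345/2, 87/2]
+L3 (α=6/7) → [1257/14, 2409/14, 2091/14]
+L4 (α=3/5) → [3462/35, 5874/35, 4359/35]
+L5 (α=3/4) → [8817/140, 6507/70, 12837/70]
+L6 (α=1/5) → [11722/175, 13994/175, 27039/175]
+L7 (α=2/3) → [82072/525, 28698/175, 9363/175]
rounded: [156, 164, 54]


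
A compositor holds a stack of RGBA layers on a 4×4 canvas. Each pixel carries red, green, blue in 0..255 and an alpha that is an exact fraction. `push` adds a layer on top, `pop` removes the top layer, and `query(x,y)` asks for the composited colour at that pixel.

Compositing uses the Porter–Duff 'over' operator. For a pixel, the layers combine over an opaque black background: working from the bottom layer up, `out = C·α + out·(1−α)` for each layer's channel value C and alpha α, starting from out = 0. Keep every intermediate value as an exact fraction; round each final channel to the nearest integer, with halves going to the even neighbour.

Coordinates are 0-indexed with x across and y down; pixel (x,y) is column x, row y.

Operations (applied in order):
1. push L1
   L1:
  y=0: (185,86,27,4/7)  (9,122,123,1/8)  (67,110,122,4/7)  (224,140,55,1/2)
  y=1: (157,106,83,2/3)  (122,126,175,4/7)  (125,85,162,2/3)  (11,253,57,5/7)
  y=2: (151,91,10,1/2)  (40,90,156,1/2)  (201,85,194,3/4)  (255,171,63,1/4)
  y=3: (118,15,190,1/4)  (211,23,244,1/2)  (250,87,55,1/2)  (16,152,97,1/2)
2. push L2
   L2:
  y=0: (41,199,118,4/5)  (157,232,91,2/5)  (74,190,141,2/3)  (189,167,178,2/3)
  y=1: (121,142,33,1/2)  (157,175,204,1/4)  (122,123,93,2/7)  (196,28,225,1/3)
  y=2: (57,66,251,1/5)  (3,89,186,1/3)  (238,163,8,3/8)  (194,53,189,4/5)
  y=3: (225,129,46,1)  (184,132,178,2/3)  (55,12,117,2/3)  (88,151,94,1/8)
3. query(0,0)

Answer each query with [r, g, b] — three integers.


query (0,0) [L1,L2] — begin 0,0,0
+L1 (α=4/7) → [740/7, 344/7, 108/7]
+L2 (α=4/5) → [1888/35, 5916/35, 3412/35]
rounded: [54, 169, 97]


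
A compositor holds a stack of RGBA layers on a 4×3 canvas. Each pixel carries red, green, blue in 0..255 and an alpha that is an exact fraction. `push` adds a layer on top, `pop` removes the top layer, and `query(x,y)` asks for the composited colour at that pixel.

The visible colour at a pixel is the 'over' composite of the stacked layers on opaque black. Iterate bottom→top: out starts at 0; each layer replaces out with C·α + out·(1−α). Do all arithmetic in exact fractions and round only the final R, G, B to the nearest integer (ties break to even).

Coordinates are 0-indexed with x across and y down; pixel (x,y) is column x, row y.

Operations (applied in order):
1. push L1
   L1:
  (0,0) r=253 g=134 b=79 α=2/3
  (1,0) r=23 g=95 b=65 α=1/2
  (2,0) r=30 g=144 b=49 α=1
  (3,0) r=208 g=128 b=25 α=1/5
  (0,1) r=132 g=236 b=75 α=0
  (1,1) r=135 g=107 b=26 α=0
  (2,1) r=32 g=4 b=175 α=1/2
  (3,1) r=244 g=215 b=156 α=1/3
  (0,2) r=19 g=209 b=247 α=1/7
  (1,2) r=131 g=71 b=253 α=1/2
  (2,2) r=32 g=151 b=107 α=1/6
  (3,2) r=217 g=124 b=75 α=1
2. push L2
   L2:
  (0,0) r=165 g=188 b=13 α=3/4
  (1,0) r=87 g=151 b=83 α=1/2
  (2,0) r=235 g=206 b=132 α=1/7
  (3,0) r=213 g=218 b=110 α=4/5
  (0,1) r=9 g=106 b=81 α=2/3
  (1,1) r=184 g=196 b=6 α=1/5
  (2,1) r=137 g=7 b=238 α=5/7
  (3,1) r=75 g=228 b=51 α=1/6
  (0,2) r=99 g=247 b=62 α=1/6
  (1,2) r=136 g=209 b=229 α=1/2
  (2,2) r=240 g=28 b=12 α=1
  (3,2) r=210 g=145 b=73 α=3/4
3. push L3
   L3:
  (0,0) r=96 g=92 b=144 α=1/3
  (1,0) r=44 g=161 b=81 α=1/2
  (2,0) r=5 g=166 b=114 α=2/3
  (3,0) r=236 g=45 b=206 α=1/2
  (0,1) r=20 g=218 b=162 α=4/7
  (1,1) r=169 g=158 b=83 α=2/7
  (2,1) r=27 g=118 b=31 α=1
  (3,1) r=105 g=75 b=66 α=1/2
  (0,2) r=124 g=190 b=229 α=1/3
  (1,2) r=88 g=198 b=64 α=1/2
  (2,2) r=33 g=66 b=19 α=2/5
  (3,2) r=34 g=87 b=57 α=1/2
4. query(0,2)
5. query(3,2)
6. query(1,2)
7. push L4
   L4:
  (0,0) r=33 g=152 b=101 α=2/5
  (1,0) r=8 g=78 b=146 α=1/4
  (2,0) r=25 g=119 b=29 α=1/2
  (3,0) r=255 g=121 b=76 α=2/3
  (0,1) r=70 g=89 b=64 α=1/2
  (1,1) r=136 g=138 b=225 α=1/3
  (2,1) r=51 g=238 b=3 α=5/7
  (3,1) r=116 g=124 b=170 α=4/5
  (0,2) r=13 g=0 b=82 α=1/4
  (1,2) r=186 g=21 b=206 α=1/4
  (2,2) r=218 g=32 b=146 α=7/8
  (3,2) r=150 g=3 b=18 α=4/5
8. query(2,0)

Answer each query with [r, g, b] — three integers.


query (0,2) [L1,L2,L3] — begin 0,0,0
L1 α=1/7: [19/7, 209/7, 247/7]
L2 α=1/6: [394/21, 1387/21, 1669/42]
L3 α=1/3: [3392/63, 6764/63, 6478/63]
rounded: [54, 107, 103]

(3,2) stack=L1,L2,L3; from [0,0,0]:
+L1 (α=1) → [217, 124, 75]
+L2 (α=3/4) → [847/4, 559/4, 147/2]
+L3 (α=1/2) → [983/8, 907/8, 261/4]
= [123, 113, 65]

at x=1,y=2 over L1,L2,L3:
L1 α=1/2: [131/2, 71/2, 253/2]
L2 α=1/2: [403/4, 489/4, 711/4]
L3 α=1/2: [755/8, 1281/8, 967/8]
→ [94, 160, 121]

at x=2,y=0 over L1,L2,L3,L4:
+L1 (α=1) → [30, 144, 49]
+L2 (α=1/7) → [415/7, 1070/7, 426/7]
+L3 (α=2/3) → [485/21, 3394/21, 674/7]
+L4 (α=1/2) → [505/21, 5893/42, 877/14]
= [24, 140, 63]


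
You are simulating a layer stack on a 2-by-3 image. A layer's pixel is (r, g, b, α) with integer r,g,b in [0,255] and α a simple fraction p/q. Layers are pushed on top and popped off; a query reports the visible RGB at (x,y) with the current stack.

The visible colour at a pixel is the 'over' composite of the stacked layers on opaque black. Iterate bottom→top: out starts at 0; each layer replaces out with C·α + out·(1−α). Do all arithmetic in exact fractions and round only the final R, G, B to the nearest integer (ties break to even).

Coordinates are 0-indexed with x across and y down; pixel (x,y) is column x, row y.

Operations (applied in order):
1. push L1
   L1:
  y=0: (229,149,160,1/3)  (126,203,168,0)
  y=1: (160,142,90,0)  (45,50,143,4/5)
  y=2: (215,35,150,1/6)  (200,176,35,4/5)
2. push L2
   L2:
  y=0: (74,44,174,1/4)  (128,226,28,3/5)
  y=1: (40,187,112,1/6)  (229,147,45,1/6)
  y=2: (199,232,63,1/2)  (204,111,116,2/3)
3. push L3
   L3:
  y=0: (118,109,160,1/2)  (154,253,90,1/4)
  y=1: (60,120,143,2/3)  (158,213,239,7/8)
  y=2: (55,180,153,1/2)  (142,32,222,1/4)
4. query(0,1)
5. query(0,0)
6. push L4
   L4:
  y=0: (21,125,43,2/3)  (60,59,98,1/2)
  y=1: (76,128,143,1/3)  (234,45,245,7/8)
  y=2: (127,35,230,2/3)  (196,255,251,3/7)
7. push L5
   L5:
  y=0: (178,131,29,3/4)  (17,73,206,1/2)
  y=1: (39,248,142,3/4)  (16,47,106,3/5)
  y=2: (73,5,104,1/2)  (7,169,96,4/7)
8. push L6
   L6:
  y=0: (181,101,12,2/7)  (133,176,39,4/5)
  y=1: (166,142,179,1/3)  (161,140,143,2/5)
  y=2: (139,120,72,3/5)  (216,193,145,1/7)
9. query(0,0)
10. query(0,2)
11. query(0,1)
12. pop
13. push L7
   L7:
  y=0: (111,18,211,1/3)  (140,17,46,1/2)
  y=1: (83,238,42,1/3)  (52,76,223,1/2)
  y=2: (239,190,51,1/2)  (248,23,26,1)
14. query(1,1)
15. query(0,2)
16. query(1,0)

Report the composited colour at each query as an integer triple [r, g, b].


(0,1) stack=L1,L2,L3; from [0,0,0]:
L1 α=0: [0, 0, 0]
L2 α=1/6: [20/3, 187/6, 56/3]
L3 α=2/3: [380/9, 1627/18, 914/9]
rounded: [42, 90, 102]

at x=0,y=0 over L1,L2,L3:
after L1 α=1/3: [229/3, 149/3, 160/3]
after L2 α=1/4: [303/4, 193/4, 167/2]
after L3 α=1/2: [775/8, 629/8, 487/4]
rounded: [97, 79, 122]

(0,0) stack=L1,L2,L3,L4,L5,L6; from [0,0,0]:
after L1 α=1/3: [229/3, 149/3, 160/3]
after L2 α=1/4: [303/4, 193/4, 167/2]
after L3 α=1/2: [775/8, 629/8, 487/4]
after L4 α=2/3: [1111/24, 2629/24, 277/4]
after L5 α=3/4: [13927/96, 12061/96, 625/16]
after L6 α=2/7: [104387/672, 79697/672, 3509/112]
→ [155, 119, 31]

query (0,2) [L1,L2,L3,L4,L5,L6] — begin 0,0,0
L1 α=1/6: [215/6, 35/6, 25]
L2 α=1/2: [1409/12, 1427/12, 44]
L3 α=1/2: [2069/24, 3587/24, 197/2]
L4 α=2/3: [8165/72, 5267/72, 1117/6]
L5 α=1/2: [13421/144, 5627/144, 1741/12]
L6 α=3/5: [8689/72, 31547/360, 3037/30]
→ [121, 88, 101]

query (0,1) [L1,L2,L3,L4,L5,L6] — begin 0,0,0
after L1 α=0: [0, 0, 0]
after L2 α=1/6: [20/3, 187/6, 56/3]
after L3 α=2/3: [380/9, 1627/18, 914/9]
after L4 α=1/3: [1444/27, 2779/27, 3115/27]
after L5 α=3/4: [4603/108, 22867/108, 14617/108]
after L6 α=1/3: [13567/162, 30535/162, 24283/162]
→ [84, 188, 150]

at x=1,y=1 over L1,L2,L3,L4,L5,L7:
L1 α=4/5: [36, 40, 572/5]
L2 α=1/6: [409/6, 347/6, 617/6]
L3 α=7/8: [7045/48, 9293/48, 10655/48]
L4 α=7/8: [85669/384, 24413/384, 92975/384]
L5 α=3/5: [18977/192, 10297/192, 154031/960]
L7 α=1/2: [28961/384, 24889/384, 368111/1920]
rounded: [75, 65, 192]

(0,2) stack=L1,L2,L3,L4,L5,L7; from [0,0,0]:
L1 α=1/6: [215/6, 35/6, 25]
L2 α=1/2: [1409/12, 1427/12, 44]
L3 α=1/2: [2069/24, 3587/24, 197/2]
L4 α=2/3: [8165/72, 5267/72, 1117/6]
L5 α=1/2: [13421/144, 5627/144, 1741/12]
L7 α=1/2: [47837/288, 32987/288, 2353/24]
→ [166, 115, 98]

at x=1,y=0 over L1,L2,L3,L4,L5,L7:
+L1 (α=0) → [0, 0, 0]
+L2 (α=3/5) → [384/5, 678/5, 84/5]
+L3 (α=1/4) → [961/10, 3299/20, 351/10]
+L4 (α=1/2) → [1561/20, 4479/40, 1331/20]
+L5 (α=1/2) → [1901/40, 7399/80, 5451/40]
+L7 (α=1/2) → [7501/80, 8759/160, 7291/80]
= [94, 55, 91]


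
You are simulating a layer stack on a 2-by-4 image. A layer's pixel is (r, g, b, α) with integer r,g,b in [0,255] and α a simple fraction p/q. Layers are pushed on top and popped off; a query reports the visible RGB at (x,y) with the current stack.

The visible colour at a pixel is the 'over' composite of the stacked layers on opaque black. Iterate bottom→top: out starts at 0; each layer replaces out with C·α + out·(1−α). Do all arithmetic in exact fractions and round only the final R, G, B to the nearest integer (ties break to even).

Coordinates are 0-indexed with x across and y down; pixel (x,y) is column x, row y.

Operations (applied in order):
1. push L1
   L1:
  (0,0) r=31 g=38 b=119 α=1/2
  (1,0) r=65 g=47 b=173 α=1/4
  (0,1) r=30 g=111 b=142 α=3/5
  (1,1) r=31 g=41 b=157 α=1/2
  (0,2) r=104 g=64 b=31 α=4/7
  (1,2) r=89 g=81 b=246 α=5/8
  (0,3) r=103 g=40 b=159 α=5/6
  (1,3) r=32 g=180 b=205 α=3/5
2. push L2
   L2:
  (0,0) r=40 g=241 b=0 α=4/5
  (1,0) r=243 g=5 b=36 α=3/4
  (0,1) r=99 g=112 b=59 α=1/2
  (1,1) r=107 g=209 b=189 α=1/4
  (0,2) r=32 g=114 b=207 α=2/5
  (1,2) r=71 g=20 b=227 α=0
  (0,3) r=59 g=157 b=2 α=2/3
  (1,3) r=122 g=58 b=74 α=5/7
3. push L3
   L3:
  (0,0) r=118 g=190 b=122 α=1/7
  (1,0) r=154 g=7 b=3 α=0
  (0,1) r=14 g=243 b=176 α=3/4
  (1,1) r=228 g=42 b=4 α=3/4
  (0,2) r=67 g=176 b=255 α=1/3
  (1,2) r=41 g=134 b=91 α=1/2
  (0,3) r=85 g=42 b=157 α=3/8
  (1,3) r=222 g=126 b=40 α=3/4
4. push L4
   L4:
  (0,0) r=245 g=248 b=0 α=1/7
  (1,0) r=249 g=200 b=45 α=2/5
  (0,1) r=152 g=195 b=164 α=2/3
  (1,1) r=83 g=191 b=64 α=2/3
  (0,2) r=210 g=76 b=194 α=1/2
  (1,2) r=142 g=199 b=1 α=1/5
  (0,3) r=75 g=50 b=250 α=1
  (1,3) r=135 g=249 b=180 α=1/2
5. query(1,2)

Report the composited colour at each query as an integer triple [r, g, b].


at x=1,y=2 over L1,L2,L3,L4:
+L1 (α=5/8) → [445/8, 405/8, 615/4]
+L2 (α=0) → [445/8, 405/8, 615/4]
+L3 (α=1/2) → [773/16, 1477/16, 979/8]
+L4 (α=1/5) → [1341/20, 2273/20, 981/10]
→ [67, 114, 98]


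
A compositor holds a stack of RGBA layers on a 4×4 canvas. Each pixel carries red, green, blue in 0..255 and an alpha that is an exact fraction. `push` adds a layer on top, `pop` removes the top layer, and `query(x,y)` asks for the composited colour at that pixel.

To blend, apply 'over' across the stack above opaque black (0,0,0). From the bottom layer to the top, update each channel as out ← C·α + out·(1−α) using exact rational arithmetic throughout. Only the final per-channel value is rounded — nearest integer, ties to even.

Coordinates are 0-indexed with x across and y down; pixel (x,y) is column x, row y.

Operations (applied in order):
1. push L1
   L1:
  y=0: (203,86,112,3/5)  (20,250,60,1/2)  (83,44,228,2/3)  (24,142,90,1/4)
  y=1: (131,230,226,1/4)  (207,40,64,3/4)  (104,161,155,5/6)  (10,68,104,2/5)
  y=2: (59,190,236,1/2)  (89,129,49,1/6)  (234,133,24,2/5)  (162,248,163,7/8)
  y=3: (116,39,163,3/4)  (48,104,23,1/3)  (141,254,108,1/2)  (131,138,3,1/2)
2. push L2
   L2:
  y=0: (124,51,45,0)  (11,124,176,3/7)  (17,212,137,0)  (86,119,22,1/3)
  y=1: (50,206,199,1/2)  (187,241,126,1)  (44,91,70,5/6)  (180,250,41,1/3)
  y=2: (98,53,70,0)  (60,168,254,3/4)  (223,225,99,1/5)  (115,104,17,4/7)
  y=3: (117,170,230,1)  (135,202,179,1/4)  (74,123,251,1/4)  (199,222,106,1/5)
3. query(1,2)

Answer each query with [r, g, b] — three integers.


query (1,2) [L1,L2] — begin 0,0,0
L1 α=1/6: [89/6, 43/2, 49/6]
L2 α=3/4: [1169/24, 1051/8, 4621/24]
= [49, 131, 193]


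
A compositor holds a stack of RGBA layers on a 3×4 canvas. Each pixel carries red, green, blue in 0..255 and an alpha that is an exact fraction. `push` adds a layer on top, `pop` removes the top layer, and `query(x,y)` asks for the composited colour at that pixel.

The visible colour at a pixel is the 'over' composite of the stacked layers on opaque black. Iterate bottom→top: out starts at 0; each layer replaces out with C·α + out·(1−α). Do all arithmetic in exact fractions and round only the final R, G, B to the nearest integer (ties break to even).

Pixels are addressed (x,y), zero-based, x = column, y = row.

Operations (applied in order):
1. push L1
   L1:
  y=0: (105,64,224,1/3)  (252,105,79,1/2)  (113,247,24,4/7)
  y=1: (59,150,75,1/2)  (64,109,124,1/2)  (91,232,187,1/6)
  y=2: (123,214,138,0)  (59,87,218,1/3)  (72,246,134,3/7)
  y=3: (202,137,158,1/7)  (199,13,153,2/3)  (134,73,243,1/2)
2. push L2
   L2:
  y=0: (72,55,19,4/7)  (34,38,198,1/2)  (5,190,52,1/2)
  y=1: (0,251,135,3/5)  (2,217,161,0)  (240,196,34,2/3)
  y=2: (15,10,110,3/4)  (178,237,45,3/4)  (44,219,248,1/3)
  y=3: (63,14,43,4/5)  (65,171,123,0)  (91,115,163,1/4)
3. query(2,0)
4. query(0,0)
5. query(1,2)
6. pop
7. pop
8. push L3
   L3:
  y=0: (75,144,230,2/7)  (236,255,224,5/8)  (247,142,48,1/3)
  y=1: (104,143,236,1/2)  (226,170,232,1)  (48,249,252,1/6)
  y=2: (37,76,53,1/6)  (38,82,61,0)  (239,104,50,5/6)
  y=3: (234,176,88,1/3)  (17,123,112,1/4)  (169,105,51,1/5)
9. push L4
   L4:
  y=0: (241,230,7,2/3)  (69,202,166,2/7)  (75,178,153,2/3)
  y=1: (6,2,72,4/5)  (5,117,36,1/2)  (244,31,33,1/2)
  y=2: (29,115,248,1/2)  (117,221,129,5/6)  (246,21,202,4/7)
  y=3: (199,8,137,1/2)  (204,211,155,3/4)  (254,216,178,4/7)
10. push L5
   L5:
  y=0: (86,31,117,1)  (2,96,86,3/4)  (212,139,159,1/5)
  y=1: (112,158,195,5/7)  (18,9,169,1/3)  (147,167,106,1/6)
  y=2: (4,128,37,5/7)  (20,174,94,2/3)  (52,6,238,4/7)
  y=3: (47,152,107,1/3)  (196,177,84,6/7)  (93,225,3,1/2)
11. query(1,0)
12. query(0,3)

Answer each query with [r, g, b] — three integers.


query (2,0) [L1,L2] — begin 0,0,0
+L1 (α=4/7) → [452/7, 988/7, 96/7]
+L2 (α=1/2) → [487/14, 1159/7, 230/7]
= [35, 166, 33]

at x=0,y=0 over L1,L2:
L1 α=1/3: [35, 64/3, 224/3]
L2 α=4/7: [393/7, 284/7, 300/7]
= [56, 41, 43]

(1,2) stack=L1,L2; from [0,0,0]:
after L1 α=1/3: [59/3, 29, 218/3]
after L2 α=3/4: [1661/12, 185, 623/12]
→ [138, 185, 52]

query (1,0) [L3,L4,L5] — begin 0,0,0
L3 α=5/8: [295/2, 1275/8, 140]
L4 α=2/7: [1751/14, 9607/56, 1032/7]
L5 α=3/4: [1835/56, 25735/224, 1419/14]
rounded: [33, 115, 101]

at x=0,y=3 over L3,L4,L5:
after L3 α=1/3: [78, 176/3, 88/3]
after L4 α=1/2: [277/2, 100/3, 499/6]
after L5 α=1/3: [108, 656/9, 820/9]
rounded: [108, 73, 91]


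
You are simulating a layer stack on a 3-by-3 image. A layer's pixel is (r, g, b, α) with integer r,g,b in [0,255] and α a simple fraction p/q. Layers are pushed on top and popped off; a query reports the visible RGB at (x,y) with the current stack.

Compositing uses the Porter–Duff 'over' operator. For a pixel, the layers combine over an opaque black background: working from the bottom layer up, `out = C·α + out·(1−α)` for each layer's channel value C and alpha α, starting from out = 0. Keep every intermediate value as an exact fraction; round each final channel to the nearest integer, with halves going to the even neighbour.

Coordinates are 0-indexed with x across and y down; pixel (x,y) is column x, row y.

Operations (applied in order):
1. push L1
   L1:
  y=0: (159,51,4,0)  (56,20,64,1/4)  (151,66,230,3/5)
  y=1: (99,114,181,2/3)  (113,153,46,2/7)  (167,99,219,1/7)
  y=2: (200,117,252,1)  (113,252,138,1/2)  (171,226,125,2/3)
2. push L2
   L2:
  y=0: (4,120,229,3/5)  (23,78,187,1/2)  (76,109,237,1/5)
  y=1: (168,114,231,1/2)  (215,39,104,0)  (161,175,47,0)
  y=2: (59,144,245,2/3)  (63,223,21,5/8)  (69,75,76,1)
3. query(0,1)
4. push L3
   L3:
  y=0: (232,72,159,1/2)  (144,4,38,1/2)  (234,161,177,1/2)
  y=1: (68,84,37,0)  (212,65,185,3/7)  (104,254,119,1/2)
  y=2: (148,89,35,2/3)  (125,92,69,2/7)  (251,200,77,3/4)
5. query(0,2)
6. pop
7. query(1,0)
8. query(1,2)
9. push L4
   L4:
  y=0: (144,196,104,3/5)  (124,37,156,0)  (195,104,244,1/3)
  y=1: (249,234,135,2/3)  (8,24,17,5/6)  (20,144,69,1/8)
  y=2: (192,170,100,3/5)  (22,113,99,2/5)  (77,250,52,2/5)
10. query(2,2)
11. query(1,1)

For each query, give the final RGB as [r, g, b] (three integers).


at x=0,y=1 over L1,L2:
L1 α=2/3: [66, 76, 362/3]
L2 α=1/2: [117, 95, 1055/6]
→ [117, 95, 176]

(0,2) stack=L1,L2,L3; from [0,0,0]:
after L1 α=1: [200, 117, 252]
after L2 α=2/3: [106, 135, 742/3]
after L3 α=2/3: [134, 313/3, 952/9]
→ [134, 104, 106]

at x=1,y=0 over L1,L2:
L1 α=1/4: [14, 5, 16]
L2 α=1/2: [37/2, 83/2, 203/2]
→ [18, 42, 102]

(1,2) stack=L1,L2; from [0,0,0]:
+L1 (α=1/2) → [113/2, 126, 69]
+L2 (α=5/8) → [969/16, 1493/8, 39]
= [61, 187, 39]

(2,2) stack=L1,L2,L4; from [0,0,0]:
after L1 α=2/3: [114, 452/3, 250/3]
after L2 α=1: [69, 75, 76]
after L4 α=2/5: [361/5, 145, 332/5]
→ [72, 145, 66]

(1,1) stack=L1,L2,L4; from [0,0,0]:
after L1 α=2/7: [226/7, 306/7, 92/7]
after L2 α=0: [226/7, 306/7, 92/7]
after L4 α=5/6: [253/21, 191/7, 229/14]
= [12, 27, 16]


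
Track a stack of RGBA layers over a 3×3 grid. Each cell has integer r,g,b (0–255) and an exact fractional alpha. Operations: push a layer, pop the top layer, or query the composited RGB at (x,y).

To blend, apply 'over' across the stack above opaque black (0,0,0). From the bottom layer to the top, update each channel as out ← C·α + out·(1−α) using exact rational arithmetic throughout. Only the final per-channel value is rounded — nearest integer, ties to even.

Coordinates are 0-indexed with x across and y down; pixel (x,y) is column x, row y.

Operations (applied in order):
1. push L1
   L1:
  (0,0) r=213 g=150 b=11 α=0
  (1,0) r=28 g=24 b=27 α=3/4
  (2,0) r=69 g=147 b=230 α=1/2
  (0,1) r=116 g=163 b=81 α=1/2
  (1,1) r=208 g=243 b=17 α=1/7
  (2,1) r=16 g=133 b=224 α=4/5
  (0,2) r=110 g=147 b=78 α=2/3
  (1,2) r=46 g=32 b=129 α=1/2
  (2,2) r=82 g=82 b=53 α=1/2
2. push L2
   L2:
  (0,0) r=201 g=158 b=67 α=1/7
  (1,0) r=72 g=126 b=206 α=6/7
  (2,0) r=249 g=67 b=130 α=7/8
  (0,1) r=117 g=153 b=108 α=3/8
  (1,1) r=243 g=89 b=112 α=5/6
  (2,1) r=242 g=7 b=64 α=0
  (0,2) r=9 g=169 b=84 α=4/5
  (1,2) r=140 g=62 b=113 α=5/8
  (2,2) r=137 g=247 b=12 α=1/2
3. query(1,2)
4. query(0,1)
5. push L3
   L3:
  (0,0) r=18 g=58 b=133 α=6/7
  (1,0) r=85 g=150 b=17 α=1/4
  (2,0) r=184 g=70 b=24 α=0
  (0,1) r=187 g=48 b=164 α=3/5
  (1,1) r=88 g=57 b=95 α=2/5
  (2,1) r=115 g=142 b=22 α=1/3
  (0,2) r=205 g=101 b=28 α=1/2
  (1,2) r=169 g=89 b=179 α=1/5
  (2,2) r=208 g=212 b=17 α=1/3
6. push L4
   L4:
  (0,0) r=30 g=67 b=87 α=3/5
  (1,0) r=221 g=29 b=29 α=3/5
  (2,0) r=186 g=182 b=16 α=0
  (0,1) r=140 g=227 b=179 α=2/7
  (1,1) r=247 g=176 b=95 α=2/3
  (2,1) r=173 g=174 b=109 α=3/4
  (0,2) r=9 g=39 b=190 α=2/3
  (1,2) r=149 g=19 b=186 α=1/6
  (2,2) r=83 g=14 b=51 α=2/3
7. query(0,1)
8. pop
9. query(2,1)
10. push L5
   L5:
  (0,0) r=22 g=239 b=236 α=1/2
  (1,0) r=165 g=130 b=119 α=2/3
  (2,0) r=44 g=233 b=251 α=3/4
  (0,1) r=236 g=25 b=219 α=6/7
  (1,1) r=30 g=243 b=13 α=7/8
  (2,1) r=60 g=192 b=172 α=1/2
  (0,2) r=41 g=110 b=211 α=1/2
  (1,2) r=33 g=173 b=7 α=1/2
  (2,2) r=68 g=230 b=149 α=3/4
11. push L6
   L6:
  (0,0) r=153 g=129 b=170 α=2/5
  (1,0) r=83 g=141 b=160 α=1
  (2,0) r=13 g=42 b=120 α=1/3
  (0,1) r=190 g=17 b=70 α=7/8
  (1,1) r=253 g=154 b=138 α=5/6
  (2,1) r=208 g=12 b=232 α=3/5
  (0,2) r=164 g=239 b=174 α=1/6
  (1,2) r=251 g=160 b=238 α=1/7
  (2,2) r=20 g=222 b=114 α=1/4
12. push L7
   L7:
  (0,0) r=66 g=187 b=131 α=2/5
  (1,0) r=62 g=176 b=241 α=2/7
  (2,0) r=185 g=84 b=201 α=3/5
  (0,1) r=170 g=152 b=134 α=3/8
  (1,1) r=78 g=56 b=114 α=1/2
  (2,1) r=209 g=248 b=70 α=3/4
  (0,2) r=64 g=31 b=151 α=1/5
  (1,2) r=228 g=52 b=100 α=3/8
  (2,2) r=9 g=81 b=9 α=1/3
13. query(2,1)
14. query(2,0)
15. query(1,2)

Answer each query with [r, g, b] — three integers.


(1,2) stack=L1,L2; from [0,0,0]:
L1 α=1/2: [23, 16, 129/2]
L2 α=5/8: [769/8, 179/4, 1517/16]
→ [96, 45, 95]

query (0,1) [L1,L2] — begin 0,0,0
L1 α=1/2: [58, 163/2, 81/2]
L2 α=3/8: [641/8, 1733/16, 1053/16]
rounded: [80, 108, 66]

query (0,1) [L1,L2,L3,L4] — begin 0,0,0
after L1 α=1/2: [58, 163/2, 81/2]
after L2 α=3/8: [641/8, 1733/16, 1053/16]
after L3 α=3/5: [577/4, 577/8, 4989/40]
after L4 α=2/7: [4005/28, 931/8, 7853/56]
rounded: [143, 116, 140]

at x=2,y=1 over L1,L2,L3:
L1 α=4/5: [64/5, 532/5, 896/5]
L2 α=0: [64/5, 532/5, 896/5]
L3 α=1/3: [703/15, 1774/15, 634/5]
rounded: [47, 118, 127]

(2,1) stack=L1,L2,L3,L5,L6,L7; from [0,0,0]:
+L1 (α=4/5) → [64/5, 532/5, 896/5]
+L2 (α=0) → [64/5, 532/5, 896/5]
+L3 (α=1/3) → [703/15, 1774/15, 634/5]
+L5 (α=1/2) → [1603/30, 2327/15, 747/5]
+L6 (α=3/5) → [10963/75, 5194/75, 4974/25]
+L7 (α=3/4) → [14497/75, 30497/150, 2556/25]
= [193, 203, 102]

query (2,0) [L1,L2,L3,L5,L6,L7] — begin 0,0,0
after L1 α=1/2: [69/2, 147/2, 115]
after L2 α=7/8: [3555/16, 1085/16, 1025/8]
after L3 α=0: [3555/16, 1085/16, 1025/8]
after L5 α=3/4: [5667/64, 12269/64, 7049/32]
after L6 α=1/3: [6083/96, 13613/96, 8969/48]
after L7 α=3/5: [32723/240, 25709/240, 23441/120]
rounded: [136, 107, 195]

query (1,2) [L1,L2,L3,L5,L6,L7] — begin 0,0,0
after L1 α=1/2: [23, 16, 129/2]
after L2 α=5/8: [769/8, 179/4, 1517/16]
after L3 α=1/5: [1107/10, 268/5, 2233/20]
after L5 α=1/2: [1437/20, 1133/10, 2373/40]
after L6 α=1/7: [6821/70, 4199/35, 1697/20]
after L7 α=3/8: [16397/112, 5291/56, 2897/32]
rounded: [146, 94, 91]


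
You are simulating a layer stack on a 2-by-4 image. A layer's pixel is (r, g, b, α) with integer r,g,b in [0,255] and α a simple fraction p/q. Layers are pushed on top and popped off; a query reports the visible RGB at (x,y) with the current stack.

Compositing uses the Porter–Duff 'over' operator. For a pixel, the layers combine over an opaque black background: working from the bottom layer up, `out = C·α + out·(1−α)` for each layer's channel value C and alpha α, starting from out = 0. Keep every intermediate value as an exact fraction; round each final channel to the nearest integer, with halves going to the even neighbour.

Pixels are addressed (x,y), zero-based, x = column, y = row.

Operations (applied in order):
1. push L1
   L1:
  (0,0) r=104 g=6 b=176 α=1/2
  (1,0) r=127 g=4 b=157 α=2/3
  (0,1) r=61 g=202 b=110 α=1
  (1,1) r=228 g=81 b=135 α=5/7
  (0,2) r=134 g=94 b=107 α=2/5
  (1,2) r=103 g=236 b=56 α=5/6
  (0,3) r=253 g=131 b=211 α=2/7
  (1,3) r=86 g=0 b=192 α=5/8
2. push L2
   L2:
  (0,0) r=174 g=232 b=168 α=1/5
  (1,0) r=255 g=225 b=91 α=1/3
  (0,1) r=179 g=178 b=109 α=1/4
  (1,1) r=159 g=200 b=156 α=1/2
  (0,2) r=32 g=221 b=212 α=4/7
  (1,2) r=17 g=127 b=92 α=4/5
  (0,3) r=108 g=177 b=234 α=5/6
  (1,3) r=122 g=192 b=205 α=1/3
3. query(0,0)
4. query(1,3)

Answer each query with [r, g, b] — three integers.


at x=0,y=0 over L1,L2:
+L1 (α=1/2) → [52, 3, 88]
+L2 (α=1/5) → [382/5, 244/5, 104]
rounded: [76, 49, 104]

query (1,3) [L1,L2] — begin 0,0,0
after L1 α=5/8: [215/4, 0, 120]
after L2 α=1/3: [153/2, 64, 445/3]
= [76, 64, 148]


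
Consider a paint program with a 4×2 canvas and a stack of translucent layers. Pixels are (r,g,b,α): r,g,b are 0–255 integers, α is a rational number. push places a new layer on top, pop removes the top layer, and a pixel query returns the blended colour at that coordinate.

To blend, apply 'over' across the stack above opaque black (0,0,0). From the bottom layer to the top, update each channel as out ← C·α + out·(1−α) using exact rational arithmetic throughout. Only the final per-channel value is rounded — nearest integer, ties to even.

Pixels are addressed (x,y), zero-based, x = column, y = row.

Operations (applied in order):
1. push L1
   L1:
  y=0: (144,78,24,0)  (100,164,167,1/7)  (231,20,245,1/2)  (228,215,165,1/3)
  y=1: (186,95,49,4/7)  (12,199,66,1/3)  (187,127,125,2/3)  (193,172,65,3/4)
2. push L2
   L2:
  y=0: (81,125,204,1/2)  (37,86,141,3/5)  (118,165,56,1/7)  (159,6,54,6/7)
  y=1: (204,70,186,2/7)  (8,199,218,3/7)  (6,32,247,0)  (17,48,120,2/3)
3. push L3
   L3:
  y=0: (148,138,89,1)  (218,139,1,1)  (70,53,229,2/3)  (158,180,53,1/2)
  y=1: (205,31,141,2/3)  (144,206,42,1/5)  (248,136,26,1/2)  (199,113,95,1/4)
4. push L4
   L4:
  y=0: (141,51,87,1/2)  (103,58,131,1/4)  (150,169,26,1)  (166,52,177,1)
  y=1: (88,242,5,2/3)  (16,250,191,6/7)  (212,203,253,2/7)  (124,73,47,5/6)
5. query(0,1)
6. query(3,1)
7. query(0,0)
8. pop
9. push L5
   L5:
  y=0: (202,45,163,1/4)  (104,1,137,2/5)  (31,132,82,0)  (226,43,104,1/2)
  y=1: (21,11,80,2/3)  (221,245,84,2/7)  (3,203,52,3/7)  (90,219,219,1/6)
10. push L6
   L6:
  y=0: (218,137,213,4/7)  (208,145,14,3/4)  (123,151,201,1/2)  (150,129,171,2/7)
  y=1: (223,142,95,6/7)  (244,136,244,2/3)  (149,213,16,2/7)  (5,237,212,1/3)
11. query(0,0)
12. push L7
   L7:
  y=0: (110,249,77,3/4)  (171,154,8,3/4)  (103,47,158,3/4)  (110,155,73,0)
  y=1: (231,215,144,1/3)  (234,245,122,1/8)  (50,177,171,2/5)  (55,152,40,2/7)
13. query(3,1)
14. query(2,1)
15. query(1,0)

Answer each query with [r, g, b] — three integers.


(0,1) stack=L1,L2,L3,L4; from [0,0,0]:
L1 α=4/7: [744/7, 380/7, 28]
L2 α=2/7: [6576/49, 2880/49, 512/7]
L3 α=2/3: [26666/147, 5918/147, 2486/21]
L4 α=2/3: [52538/441, 77066/441, 2696/63]
rounded: [119, 175, 43]

at x=3,y=1 over L1,L2,L3,L4:
L1 α=3/4: [579/4, 129, 195/4]
L2 α=2/3: [715/12, 75, 385/4]
L3 α=1/4: [1511/16, 169/2, 1535/16]
L4 α=5/6: [11431/96, 899/12, 1765/32]
= [119, 75, 55]

query (0,0) [L1,L2,L3,L4] — begin 0,0,0
+L1 (α=0) → [0, 0, 0]
+L2 (α=1/2) → [81/2, 125/2, 102]
+L3 (α=1) → [148, 138, 89]
+L4 (α=1/2) → [289/2, 189/2, 88]
rounded: [144, 94, 88]

at x=0,y=0 over L1,L2,L3,L5,L6:
after L1 α=0: [0, 0, 0]
after L2 α=1/2: [81/2, 125/2, 102]
after L3 α=1: [148, 138, 89]
after L5 α=1/4: [323/2, 459/4, 215/2]
after L6 α=4/7: [2713/14, 3569/28, 2349/14]
rounded: [194, 127, 168]

(3,1) stack=L1,L2,L3,L5,L6,L7; from [0,0,0]:
L1 α=3/4: [579/4, 129, 195/4]
L2 α=2/3: [715/12, 75, 385/4]
L3 α=1/4: [1511/16, 169/2, 1535/16]
L5 α=1/6: [8995/96, 1283/12, 11179/96]
L6 α=1/3: [9235/144, 2705/18, 21355/144]
L7 α=2/7: [62015/1008, 18997/126, 118295/1008]
→ [62, 151, 117]

at x=2,y=1 over L1,L2,L3,L5,L6,L7:
L1 α=2/3: [374/3, 254/3, 250/3]
L2 α=0: [374/3, 254/3, 250/3]
L3 α=1/2: [559/3, 331/3, 164/3]
L5 α=3/7: [2263/21, 3151/21, 1124/21]
L6 α=2/7: [17573/147, 24701/147, 6292/147]
L7 α=2/5: [22473/245, 42047/245, 4610/49]
rounded: [92, 172, 94]

(1,0) stack=L1,L2,L3,L5,L6,L7; from [0,0,0]:
+L1 (α=1/7) → [100/7, 164/7, 167/7]
+L2 (α=3/5) → [977/35, 2134/35, 659/7]
+L3 (α=1) → [218, 139, 1]
+L5 (α=2/5) → [862/5, 419/5, 277/5]
+L6 (α=3/4) → [1991/10, 1297/10, 487/20]
+L7 (α=3/4) → [7121/40, 5917/40, 967/80]
= [178, 148, 12]


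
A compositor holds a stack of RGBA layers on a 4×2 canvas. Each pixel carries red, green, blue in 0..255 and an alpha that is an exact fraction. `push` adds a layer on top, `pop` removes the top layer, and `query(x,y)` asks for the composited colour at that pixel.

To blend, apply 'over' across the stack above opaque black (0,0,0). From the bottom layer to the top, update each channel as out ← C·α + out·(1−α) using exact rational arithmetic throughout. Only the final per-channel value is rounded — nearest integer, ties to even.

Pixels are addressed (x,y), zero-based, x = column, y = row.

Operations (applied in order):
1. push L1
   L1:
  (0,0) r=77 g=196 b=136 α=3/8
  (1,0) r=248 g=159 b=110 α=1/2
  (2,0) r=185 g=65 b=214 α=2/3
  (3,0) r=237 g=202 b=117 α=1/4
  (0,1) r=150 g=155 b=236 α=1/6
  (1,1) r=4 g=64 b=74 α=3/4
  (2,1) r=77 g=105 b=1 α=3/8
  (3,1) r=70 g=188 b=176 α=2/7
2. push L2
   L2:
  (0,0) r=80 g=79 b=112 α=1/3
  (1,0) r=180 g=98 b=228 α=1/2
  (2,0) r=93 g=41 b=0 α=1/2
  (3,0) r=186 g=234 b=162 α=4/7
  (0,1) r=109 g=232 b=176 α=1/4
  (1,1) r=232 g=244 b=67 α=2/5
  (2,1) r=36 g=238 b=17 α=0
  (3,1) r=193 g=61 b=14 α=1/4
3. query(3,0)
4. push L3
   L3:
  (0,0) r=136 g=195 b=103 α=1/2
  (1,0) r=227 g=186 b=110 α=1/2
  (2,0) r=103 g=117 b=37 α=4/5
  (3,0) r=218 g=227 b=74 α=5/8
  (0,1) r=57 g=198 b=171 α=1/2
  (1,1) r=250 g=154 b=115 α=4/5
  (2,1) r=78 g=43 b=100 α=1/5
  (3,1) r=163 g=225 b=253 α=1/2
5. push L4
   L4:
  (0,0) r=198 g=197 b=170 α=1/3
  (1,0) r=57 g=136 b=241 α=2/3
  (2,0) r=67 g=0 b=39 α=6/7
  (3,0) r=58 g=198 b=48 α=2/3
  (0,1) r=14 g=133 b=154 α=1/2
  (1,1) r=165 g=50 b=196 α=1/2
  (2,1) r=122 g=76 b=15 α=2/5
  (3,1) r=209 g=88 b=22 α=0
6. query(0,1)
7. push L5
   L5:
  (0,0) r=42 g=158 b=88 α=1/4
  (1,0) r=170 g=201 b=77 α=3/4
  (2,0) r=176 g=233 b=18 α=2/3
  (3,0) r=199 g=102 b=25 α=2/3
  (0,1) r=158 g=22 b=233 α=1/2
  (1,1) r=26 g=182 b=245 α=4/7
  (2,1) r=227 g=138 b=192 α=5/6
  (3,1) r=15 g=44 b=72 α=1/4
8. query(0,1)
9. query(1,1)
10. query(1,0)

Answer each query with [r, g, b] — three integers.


(3,0) stack=L1,L2; from [0,0,0]:
+L1 (α=1/4) → [237/4, 101/2, 117/4]
+L2 (α=4/7) → [3687/28, 2175/14, 2943/28]
rounded: [132, 155, 105]

query (0,1) [L1,L2,L3,L4] — begin 0,0,0
L1 α=1/6: [25, 155/6, 118/3]
L2 α=1/4: [46, 619/8, 147/2]
L3 α=1/2: [103/2, 2203/16, 489/4]
L4 α=1/2: [131/4, 4331/32, 1105/8]
rounded: [33, 135, 138]

at x=0,y=1 over L1,L2,L3,L4,L5:
after L1 α=1/6: [25, 155/6, 118/3]
after L2 α=1/4: [46, 619/8, 147/2]
after L3 α=1/2: [103/2, 2203/16, 489/4]
after L4 α=1/2: [131/4, 4331/32, 1105/8]
after L5 α=1/2: [763/8, 5035/64, 2969/16]
= [95, 79, 186]

(1,1) stack=L1,L2,L3,L4,L5; from [0,0,0]:
+L1 (α=3/4) → [3, 48, 111/2]
+L2 (α=2/5) → [473/5, 632/5, 601/10]
+L3 (α=4/5) → [5473/25, 3712/25, 5201/50]
+L4 (α=1/2) → [4799/25, 2481/25, 15001/100]
+L5 (α=4/7) → [16997/175, 25643/175, 20429/100]
= [97, 147, 204]

query (1,0) [L1,L2,L3,L4,L5] — begin 0,0,0
after L1 α=1/2: [124, 159/2, 55]
after L2 α=1/2: [152, 355/4, 283/2]
after L3 α=1/2: [379/2, 1099/8, 503/4]
after L4 α=2/3: [607/6, 3275/24, 2431/12]
after L5 α=3/4: [3667/24, 17747/96, 5203/48]
rounded: [153, 185, 108]


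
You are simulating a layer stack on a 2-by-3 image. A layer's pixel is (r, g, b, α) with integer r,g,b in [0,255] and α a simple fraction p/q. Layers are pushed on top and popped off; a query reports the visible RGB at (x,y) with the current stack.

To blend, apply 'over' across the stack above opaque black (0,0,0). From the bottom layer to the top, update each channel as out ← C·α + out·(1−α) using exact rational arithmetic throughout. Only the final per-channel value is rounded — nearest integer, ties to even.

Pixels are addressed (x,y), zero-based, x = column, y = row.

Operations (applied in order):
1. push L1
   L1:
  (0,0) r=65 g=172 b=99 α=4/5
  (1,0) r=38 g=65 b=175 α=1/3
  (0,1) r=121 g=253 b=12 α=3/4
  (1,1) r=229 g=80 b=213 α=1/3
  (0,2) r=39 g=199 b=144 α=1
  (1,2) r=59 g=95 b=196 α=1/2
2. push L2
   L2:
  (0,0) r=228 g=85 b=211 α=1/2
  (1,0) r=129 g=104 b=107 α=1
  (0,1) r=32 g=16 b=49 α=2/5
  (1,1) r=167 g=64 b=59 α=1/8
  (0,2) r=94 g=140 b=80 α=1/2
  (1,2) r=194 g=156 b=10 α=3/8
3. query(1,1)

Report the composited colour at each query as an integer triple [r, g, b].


(1,1) stack=L1,L2; from [0,0,0]:
L1 α=1/3: [229/3, 80/3, 71]
L2 α=1/8: [263/3, 94/3, 139/2]
→ [88, 31, 70]


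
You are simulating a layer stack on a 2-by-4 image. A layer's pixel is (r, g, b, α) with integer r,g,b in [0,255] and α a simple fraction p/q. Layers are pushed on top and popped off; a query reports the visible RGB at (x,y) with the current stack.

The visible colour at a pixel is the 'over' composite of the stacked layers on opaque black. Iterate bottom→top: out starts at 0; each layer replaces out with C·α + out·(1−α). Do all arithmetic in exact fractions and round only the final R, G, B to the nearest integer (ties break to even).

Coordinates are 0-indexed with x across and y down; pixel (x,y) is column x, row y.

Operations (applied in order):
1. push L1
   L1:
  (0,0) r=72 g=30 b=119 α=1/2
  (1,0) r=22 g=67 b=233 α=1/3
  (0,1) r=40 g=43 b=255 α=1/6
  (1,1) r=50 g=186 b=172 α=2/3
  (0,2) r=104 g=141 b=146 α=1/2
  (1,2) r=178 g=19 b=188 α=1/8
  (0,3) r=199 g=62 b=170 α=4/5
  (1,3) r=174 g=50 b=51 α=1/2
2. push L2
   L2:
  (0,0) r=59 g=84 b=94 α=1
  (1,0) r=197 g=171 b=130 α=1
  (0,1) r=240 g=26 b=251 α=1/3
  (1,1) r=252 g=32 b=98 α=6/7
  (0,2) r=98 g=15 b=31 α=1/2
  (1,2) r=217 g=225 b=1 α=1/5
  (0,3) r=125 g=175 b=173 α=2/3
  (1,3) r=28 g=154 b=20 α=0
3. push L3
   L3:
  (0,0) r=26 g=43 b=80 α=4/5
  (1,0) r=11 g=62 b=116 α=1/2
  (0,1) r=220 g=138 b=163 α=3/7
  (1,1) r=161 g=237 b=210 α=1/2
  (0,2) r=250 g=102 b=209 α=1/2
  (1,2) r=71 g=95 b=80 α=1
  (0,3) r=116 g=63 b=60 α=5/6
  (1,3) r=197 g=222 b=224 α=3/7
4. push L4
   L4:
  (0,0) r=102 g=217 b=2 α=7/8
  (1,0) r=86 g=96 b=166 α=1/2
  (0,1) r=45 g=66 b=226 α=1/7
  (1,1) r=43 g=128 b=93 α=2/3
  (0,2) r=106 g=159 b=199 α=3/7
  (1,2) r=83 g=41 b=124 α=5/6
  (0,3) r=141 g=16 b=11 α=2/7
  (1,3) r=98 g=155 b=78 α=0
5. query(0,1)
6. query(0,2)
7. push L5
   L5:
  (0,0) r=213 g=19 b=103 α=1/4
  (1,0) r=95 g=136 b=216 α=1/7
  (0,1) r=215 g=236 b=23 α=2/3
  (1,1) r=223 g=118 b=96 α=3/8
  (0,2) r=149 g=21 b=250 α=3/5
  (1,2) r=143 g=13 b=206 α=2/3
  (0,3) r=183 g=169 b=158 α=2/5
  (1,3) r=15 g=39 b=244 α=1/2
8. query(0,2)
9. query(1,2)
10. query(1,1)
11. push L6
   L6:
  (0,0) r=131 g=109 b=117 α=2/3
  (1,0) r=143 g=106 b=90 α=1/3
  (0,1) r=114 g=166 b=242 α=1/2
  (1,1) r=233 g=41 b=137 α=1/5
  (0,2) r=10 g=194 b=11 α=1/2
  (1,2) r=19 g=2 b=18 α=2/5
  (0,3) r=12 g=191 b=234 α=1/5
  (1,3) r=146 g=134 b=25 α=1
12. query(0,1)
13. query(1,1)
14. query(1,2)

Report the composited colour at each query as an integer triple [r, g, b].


query (0,1) [L1,L2,L3,L4] — begin 0,0,0
L1 α=1/6: [20/3, 43/6, 85/2]
L2 α=1/3: [760/9, 121/9, 112]
L3 α=3/7: [8980/63, 4210/63, 937/7]
L4 α=1/7: [18905/147, 9806/147, 7204/49]
→ [129, 67, 147]

at x=0,y=2 over L1,L2,L3,L4:
L1 α=1/2: [52, 141/2, 73]
L2 α=1/2: [75, 171/4, 52]
L3 α=1/2: [325/2, 579/8, 261/2]
L4 α=3/7: [968/7, 219/2, 1119/7]
→ [138, 110, 160]

at x=0,y=2 over L1,L2,L3,L4,L5:
L1 α=1/2: [52, 141/2, 73]
L2 α=1/2: [75, 171/4, 52]
L3 α=1/2: [325/2, 579/8, 261/2]
L4 α=3/7: [968/7, 219/2, 1119/7]
L5 α=3/5: [1013/7, 282/5, 7488/35]
→ [145, 56, 214]

(1,2) stack=L1,L2,L3,L4,L5; from [0,0,0]:
after L1 α=1/8: [89/4, 19/8, 47/2]
after L2 α=1/5: [306/5, 469/10, 19]
after L3 α=1: [71, 95, 80]
after L4 α=5/6: [81, 50, 350/3]
after L5 α=2/3: [367/3, 76/3, 1586/9]
→ [122, 25, 176]

query (1,1) [L1,L2,L3,L4,L5] — begin 0,0,0
L1 α=2/3: [100/3, 124, 344/3]
L2 α=6/7: [4636/21, 316/7, 2108/21]
L3 α=1/2: [8017/42, 1975/14, 3259/21]
L4 α=2/3: [11629/126, 1853/14, 7165/63]
L5 α=3/8: [142439/1008, 14221/112, 53969/504]
→ [141, 127, 107]

at x=0,y=1 over L1,L2,L3,L4,L5,L6:
after L1 α=1/6: [20/3, 43/6, 85/2]
after L2 α=1/3: [760/9, 121/9, 112]
after L3 α=3/7: [8980/63, 4210/63, 937/7]
after L4 α=1/7: [18905/147, 9806/147, 7204/49]
after L5 α=2/3: [82115/441, 79190/441, 9458/147]
after L6 α=1/2: [132389/882, 76198/441, 22516/147]
→ [150, 173, 153]

at x=1,y=1 over L1,L2,L3,L4,L5,L6:
L1 α=2/3: [100/3, 124, 344/3]
L2 α=6/7: [4636/21, 316/7, 2108/21]
L3 α=1/2: [8017/42, 1975/14, 3259/21]
L4 α=2/3: [11629/126, 1853/14, 7165/63]
L5 α=3/8: [142439/1008, 14221/112, 53969/504]
L6 α=1/5: [40231/252, 15369/140, 71231/630]
→ [160, 110, 113]

query (1,2) [L1,L2,L3,L4,L5,L6] — begin 0,0,0
+L1 (α=1/8) → [89/4, 19/8, 47/2]
+L2 (α=1/5) → [306/5, 469/10, 19]
+L3 (α=1) → [71, 95, 80]
+L4 (α=5/6) → [81, 50, 350/3]
+L5 (α=2/3) → [367/3, 76/3, 1586/9]
+L6 (α=2/5) → [81, 16, 1694/15]
→ [81, 16, 113]
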